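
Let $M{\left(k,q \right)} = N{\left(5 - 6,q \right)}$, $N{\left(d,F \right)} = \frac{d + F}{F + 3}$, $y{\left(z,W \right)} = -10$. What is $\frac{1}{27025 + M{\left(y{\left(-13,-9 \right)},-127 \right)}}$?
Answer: $\frac{31}{837807} \approx 3.7001 \cdot 10^{-5}$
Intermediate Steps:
$N{\left(d,F \right)} = \frac{F + d}{3 + F}$
$M{\left(k,q \right)} = \frac{-1 + q}{3 + q}$ ($M{\left(k,q \right)} = \frac{q + \left(5 - 6\right)}{3 + q} = \frac{q - 1}{3 + q} = \frac{-1 + q}{3 + q}$)
$\frac{1}{27025 + M{\left(y{\left(-13,-9 \right)},-127 \right)}} = \frac{1}{27025 + \frac{-1 - 127}{3 - 127}} = \frac{1}{27025 + \frac{1}{-124} \left(-128\right)} = \frac{1}{27025 - - \frac{32}{31}} = \frac{1}{27025 + \frac{32}{31}} = \frac{1}{\frac{837807}{31}} = \frac{31}{837807}$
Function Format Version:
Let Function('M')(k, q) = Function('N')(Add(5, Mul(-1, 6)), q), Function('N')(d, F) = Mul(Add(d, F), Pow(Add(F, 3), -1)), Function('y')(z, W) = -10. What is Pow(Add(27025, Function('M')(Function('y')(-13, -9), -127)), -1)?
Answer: Rational(31, 837807) ≈ 3.7001e-5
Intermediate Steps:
Function('N')(d, F) = Mul(Pow(Add(3, F), -1), Add(F, d)) (Function('N')(d, F) = Mul(Add(F, d), Pow(Add(3, F), -1)) = Mul(Pow(Add(3, F), -1), Add(F, d)))
Function('M')(k, q) = Mul(Pow(Add(3, q), -1), Add(-1, q)) (Function('M')(k, q) = Mul(Pow(Add(3, q), -1), Add(q, Add(5, Mul(-1, 6)))) = Mul(Pow(Add(3, q), -1), Add(q, Add(5, -6))) = Mul(Pow(Add(3, q), -1), Add(q, -1)) = Mul(Pow(Add(3, q), -1), Add(-1, q)))
Pow(Add(27025, Function('M')(Function('y')(-13, -9), -127)), -1) = Pow(Add(27025, Mul(Pow(Add(3, -127), -1), Add(-1, -127))), -1) = Pow(Add(27025, Mul(Pow(-124, -1), -128)), -1) = Pow(Add(27025, Mul(Rational(-1, 124), -128)), -1) = Pow(Add(27025, Rational(32, 31)), -1) = Pow(Rational(837807, 31), -1) = Rational(31, 837807)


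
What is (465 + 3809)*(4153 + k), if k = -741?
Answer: 14582888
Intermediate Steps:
(465 + 3809)*(4153 + k) = (465 + 3809)*(4153 - 741) = 4274*3412 = 14582888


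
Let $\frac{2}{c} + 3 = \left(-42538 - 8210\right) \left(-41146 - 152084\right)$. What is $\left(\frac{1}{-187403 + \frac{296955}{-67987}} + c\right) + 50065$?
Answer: $\frac{6255186231998504452163893}{124941300962052570492} \approx 50065.0$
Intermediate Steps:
$c = \frac{2}{9806036037}$ ($c = \frac{2}{-3 + \left(-42538 - 8210\right) \left(-41146 - 152084\right)} = \frac{2}{-3 - -9806036040} = \frac{2}{-3 + 9806036040} = \frac{2}{9806036037} \approx 2.0396 \cdot 10^{-10}$)
$\left(\frac{1}{-187403 + \frac{296955}{-67987}} + c\right) + 50065 = \left(\frac{1}{-187403 + \frac{296955}{-67987}} + \frac{2}{9806036037}\right) + 50065 = \left(\frac{1}{-187403 + 296955 \left(- \frac{1}{67987}\right)} + \frac{2}{9806036037}\right) + 50065 = \left(\frac{1}{-187403 - \frac{296955}{67987}} + \frac{2}{9806036037}\right) + 50065 = \left(\frac{1}{- \frac{12741264716}{67987}} + \frac{2}{9806036037}\right) + 50065 = \left(- \frac{67987}{12741264716} + \frac{2}{9806036037}\right) + 50065 = - \frac{666657489518087}{124941300962052570492} + 50065 = \frac{6255186231998504452163893}{124941300962052570492}$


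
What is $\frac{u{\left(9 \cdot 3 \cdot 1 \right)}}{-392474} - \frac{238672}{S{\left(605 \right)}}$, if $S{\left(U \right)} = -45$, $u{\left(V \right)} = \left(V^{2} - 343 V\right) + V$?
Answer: $\frac{93672937253}{17661330} \approx 5303.8$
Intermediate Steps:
$u{\left(V \right)} = V^{2} - 342 V$
$\frac{u{\left(9 \cdot 3 \cdot 1 \right)}}{-392474} - \frac{238672}{S{\left(605 \right)}} = \frac{9 \cdot 3 \cdot 1 \left(-342 + 9 \cdot 3 \cdot 1\right)}{-392474} - \frac{238672}{-45} = 27 \cdot 1 \left(-342 + 27 \cdot 1\right) \left(- \frac{1}{392474}\right) - - \frac{238672}{45} = 27 \left(-342 + 27\right) \left(- \frac{1}{392474}\right) + \frac{238672}{45} = 27 \left(-315\right) \left(- \frac{1}{392474}\right) + \frac{238672}{45} = \left(-8505\right) \left(- \frac{1}{392474}\right) + \frac{238672}{45} = \frac{8505}{392474} + \frac{238672}{45} = \frac{93672937253}{17661330}$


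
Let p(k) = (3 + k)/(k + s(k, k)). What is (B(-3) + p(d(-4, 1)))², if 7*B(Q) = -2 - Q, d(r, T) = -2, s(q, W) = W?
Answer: 9/784 ≈ 0.011480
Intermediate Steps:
p(k) = (3 + k)/(2*k) (p(k) = (3 + k)/(k + k) = (3 + k)/((2*k)) = (3 + k)*(1/(2*k)) = (3 + k)/(2*k))
B(Q) = -2/7 - Q/7 (B(Q) = (-2 - Q)/7 = -2/7 - Q/7)
(B(-3) + p(d(-4, 1)))² = ((-2/7 - ⅐*(-3)) + (½)*(3 - 2)/(-2))² = ((-2/7 + 3/7) + (½)*(-½)*1)² = (⅐ - ¼)² = (-3/28)² = 9/784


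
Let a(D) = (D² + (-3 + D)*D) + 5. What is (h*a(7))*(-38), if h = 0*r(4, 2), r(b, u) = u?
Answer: 0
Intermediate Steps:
a(D) = 5 + D² + D*(-3 + D) (a(D) = (D² + D*(-3 + D)) + 5 = 5 + D² + D*(-3 + D))
h = 0 (h = 0*2 = 0)
(h*a(7))*(-38) = (0*(5 - 3*7 + 2*7²))*(-38) = (0*(5 - 21 + 2*49))*(-38) = (0*(5 - 21 + 98))*(-38) = (0*82)*(-38) = 0*(-38) = 0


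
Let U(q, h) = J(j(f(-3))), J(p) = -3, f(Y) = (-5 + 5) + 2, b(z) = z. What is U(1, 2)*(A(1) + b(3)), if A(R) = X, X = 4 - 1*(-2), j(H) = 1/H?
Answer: -27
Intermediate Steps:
f(Y) = 2 (f(Y) = 0 + 2 = 2)
X = 6 (X = 4 + 2 = 6)
U(q, h) = -3
A(R) = 6
U(1, 2)*(A(1) + b(3)) = -3*(6 + 3) = -3*9 = -27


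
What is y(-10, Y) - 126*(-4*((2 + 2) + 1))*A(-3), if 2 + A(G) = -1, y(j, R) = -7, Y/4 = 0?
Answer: -7567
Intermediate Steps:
Y = 0 (Y = 4*0 = 0)
A(G) = -3 (A(G) = -2 - 1 = -3)
y(-10, Y) - 126*(-4*((2 + 2) + 1))*A(-3) = -7 - 126*(-4*((2 + 2) + 1))*(-3) = -7 - 126*(-4*(4 + 1))*(-3) = -7 - 126*(-4*5)*(-3) = -7 - (-2520)*(-3) = -7 - 126*60 = -7 - 7560 = -7567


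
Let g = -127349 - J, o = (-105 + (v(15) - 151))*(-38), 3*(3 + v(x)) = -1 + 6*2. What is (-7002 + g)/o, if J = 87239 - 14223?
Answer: -622101/29108 ≈ -21.372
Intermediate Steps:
v(x) = ⅔ (v(x) = -3 + (-1 + 6*2)/3 = -3 + (-1 + 12)/3 = -3 + (⅓)*11 = -3 + 11/3 = ⅔)
J = 73016
o = 29108/3 (o = (-105 + (⅔ - 151))*(-38) = (-105 - 451/3)*(-38) = -766/3*(-38) = 29108/3 ≈ 9702.7)
g = -200365 (g = -127349 - 1*73016 = -127349 - 73016 = -200365)
(-7002 + g)/o = (-7002 - 200365)/(29108/3) = -207367*3/29108 = -622101/29108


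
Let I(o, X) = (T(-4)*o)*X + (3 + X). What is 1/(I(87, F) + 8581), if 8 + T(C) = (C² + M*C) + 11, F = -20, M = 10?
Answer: 1/45104 ≈ 2.2171e-5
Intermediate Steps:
T(C) = 3 + C² + 10*C (T(C) = -8 + ((C² + 10*C) + 11) = -8 + (11 + C² + 10*C) = 3 + C² + 10*C)
I(o, X) = 3 + X - 21*X*o (I(o, X) = ((3 + (-4)² + 10*(-4))*o)*X + (3 + X) = ((3 + 16 - 40)*o)*X + (3 + X) = (-21*o)*X + (3 + X) = -21*X*o + (3 + X) = 3 + X - 21*X*o)
1/(I(87, F) + 8581) = 1/((3 - 20 - 21*(-20)*87) + 8581) = 1/((3 - 20 + 36540) + 8581) = 1/(36523 + 8581) = 1/45104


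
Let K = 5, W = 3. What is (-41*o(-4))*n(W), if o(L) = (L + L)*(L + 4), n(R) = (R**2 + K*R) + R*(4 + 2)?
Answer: 0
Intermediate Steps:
n(R) = R**2 + 11*R (n(R) = (R**2 + 5*R) + R*(4 + 2) = (R**2 + 5*R) + R*6 = (R**2 + 5*R) + 6*R = R**2 + 11*R)
o(L) = 2*L*(4 + L) (o(L) = (2*L)*(4 + L) = 2*L*(4 + L))
(-41*o(-4))*n(W) = (-82*(-4)*(4 - 4))*(3*(11 + 3)) = (-82*(-4)*0)*(3*14) = -41*0*42 = 0*42 = 0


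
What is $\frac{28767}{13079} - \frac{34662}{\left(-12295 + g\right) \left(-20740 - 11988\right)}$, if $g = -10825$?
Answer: $\frac{10883355834411}{4948252358720} \approx 2.1994$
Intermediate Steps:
$\frac{28767}{13079} - \frac{34662}{\left(-12295 + g\right) \left(-20740 - 11988\right)} = \frac{28767}{13079} - \frac{34662}{\left(-12295 - 10825\right) \left(-20740 - 11988\right)} = 28767 \cdot \frac{1}{13079} - \frac{34662}{\left(-23120\right) \left(-32728\right)} = \frac{28767}{13079} - \frac{34662}{756671360} = \frac{28767}{13079} - \frac{17331}{378335680} = \frac{10883355834411}{4948252358720}$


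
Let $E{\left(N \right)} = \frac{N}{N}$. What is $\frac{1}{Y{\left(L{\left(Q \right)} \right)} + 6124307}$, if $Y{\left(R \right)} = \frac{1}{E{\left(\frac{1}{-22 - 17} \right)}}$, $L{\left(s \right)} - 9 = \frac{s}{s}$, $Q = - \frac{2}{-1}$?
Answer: $\frac{1}{6124308} \approx 1.6328 \cdot 10^{-7}$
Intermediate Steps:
$Q = 2$ ($Q = \left(-2\right) \left(-1\right) = 2$)
$E{\left(N \right)} = 1$
$L{\left(s \right)} = 10$ ($L{\left(s \right)} = 9 + \frac{s}{s} = 9 + 1 = 10$)
$Y{\left(R \right)} = 1$ ($Y{\left(R \right)} = 1^{-1} = 1$)
$\frac{1}{Y{\left(L{\left(Q \right)} \right)} + 6124307} = \frac{1}{1 + 6124307} = \frac{1}{6124308}$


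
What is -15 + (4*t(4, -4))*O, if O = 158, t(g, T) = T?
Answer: -2543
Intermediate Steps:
-15 + (4*t(4, -4))*O = -15 + (4*(-4))*158 = -15 - 16*158 = -15 - 2528 = -2543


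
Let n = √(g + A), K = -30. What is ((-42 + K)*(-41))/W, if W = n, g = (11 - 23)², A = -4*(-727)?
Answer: 1476*√763/763 ≈ 53.435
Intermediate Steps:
A = 2908
g = 144 (g = (-12)² = 144)
n = 2*√763 (n = √(144 + 2908) = √3052 = 2*√763 ≈ 55.245)
W = 2*√763 ≈ 55.245
((-42 + K)*(-41))/W = ((-42 - 30)*(-41))/((2*√763)) = (-72*(-41))*(√763/1526) = 2952*(√763/1526) = 1476*√763/763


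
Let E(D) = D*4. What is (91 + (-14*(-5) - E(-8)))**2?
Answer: 37249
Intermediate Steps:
E(D) = 4*D
(91 + (-14*(-5) - E(-8)))**2 = (91 + (-14*(-5) - 4*(-8)))**2 = (91 + (70 - 1*(-32)))**2 = (91 + (70 + 32))**2 = (91 + 102)**2 = 193**2 = 37249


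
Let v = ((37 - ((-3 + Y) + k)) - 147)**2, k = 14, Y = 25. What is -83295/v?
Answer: -83295/21316 ≈ -3.9076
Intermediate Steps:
v = 21316 (v = ((37 - ((-3 + 25) + 14)) - 147)**2 = ((37 - (22 + 14)) - 147)**2 = ((37 - 1*36) - 147)**2 = ((37 - 36) - 147)**2 = (1 - 147)**2 = (-146)**2 = 21316)
-83295/v = -83295/21316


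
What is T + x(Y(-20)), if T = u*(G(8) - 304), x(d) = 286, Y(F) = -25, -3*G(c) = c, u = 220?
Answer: -201542/3 ≈ -67181.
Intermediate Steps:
G(c) = -c/3
T = -202400/3 (T = 220*(-1/3*8 - 304) = 220*(-8/3 - 304) = 220*(-920/3) = -202400/3 ≈ -67467.)
T + x(Y(-20)) = -202400/3 + 286 = -201542/3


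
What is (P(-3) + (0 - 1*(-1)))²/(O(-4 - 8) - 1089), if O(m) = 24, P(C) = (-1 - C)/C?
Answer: -1/9585 ≈ -0.00010433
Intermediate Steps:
P(C) = (-1 - C)/C
(P(-3) + (0 - 1*(-1)))²/(O(-4 - 8) - 1089) = ((-1 - 1*(-3))/(-3) + (0 - 1*(-1)))²/(24 - 1089) = (-(-1 + 3)/3 + (0 + 1))²/(-1065) = -(-⅓*2 + 1)²/1065 = -(-⅔ + 1)²/1065 = -(⅓)²/1065 = -1/1065*⅑ = -1/9585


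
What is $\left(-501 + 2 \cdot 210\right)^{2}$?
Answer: $6561$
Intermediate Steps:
$\left(-501 + 2 \cdot 210\right)^{2} = \left(-501 + 420\right)^{2} = \left(-81\right)^{2} = 6561$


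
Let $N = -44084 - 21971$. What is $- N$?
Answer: $66055$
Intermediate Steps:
$N = -66055$ ($N = -44084 - 21971 = -66055$)
$- N = \left(-1\right) \left(-66055\right) = 66055$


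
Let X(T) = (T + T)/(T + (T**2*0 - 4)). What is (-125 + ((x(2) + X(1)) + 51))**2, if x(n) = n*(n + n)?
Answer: 40000/9 ≈ 4444.4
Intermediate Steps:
x(n) = 2*n**2 (x(n) = n*(2*n) = 2*n**2)
X(T) = 2*T/(-4 + T) (X(T) = (2*T)/(T + (0 - 4)) = (2*T)/(T - 4) = (2*T)/(-4 + T) = 2*T/(-4 + T))
(-125 + ((x(2) + X(1)) + 51))**2 = (-125 + ((2*2**2 + 2*1/(-4 + 1)) + 51))**2 = (-125 + ((2*4 + 2*1/(-3)) + 51))**2 = (-125 + ((8 + 2*1*(-1/3)) + 51))**2 = (-125 + ((8 - 2/3) + 51))**2 = (-125 + (22/3 + 51))**2 = (-125 + 175/3)**2 = (-200/3)**2 = 40000/9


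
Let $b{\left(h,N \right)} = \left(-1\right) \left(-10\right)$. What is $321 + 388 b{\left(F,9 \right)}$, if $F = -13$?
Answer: $4201$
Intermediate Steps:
$b{\left(h,N \right)} = 10$
$321 + 388 b{\left(F,9 \right)} = 321 + 388 \cdot 10 = 321 + 3880 = 4201$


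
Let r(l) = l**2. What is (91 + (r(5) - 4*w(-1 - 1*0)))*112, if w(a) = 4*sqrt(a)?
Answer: 12992 - 1792*I ≈ 12992.0 - 1792.0*I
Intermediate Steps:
(91 + (r(5) - 4*w(-1 - 1*0)))*112 = (91 + (5**2 - 4*4*sqrt(-1 - 1*0)))*112 = (91 + (25 - 4*4*sqrt(-1 + 0)))*112 = (91 + (25 - 4*4*sqrt(-1)))*112 = (91 + (25 - 4*4*I))*112 = (91 + (25 - 16*I))*112 = (116 - 16*I)*112 = 12992 - 1792*I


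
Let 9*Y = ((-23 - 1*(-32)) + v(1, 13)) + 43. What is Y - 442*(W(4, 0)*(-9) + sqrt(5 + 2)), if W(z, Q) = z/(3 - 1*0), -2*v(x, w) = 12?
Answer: 47782/9 - 442*sqrt(7) ≈ 4139.7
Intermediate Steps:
v(x, w) = -6 (v(x, w) = -1/2*12 = -6)
W(z, Q) = z/3 (W(z, Q) = z/(3 + 0) = z/3)
Y = 46/9 (Y = (((-23 - 1*(-32)) - 6) + 43)/9 = (((-23 + 32) - 6) + 43)/9 = ((9 - 6) + 43)/9 = (3 + 43)/9 = (1/9)*46 = 46/9 ≈ 5.1111)
Y - 442*(W(4, 0)*(-9) + sqrt(5 + 2)) = 46/9 - 442*(((1/3)*4)*(-9) + sqrt(5 + 2)) = 46/9 - 442*((4/3)*(-9) + sqrt(7)) = 46/9 - 442*(-12 + sqrt(7)) = 46/9 + (5304 - 442*sqrt(7)) = 47782/9 - 442*sqrt(7)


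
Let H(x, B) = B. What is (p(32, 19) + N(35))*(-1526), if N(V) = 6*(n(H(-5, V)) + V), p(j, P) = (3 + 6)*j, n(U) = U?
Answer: -1080408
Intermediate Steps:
p(j, P) = 9*j
N(V) = 12*V (N(V) = 6*(V + V) = 6*(2*V) = 12*V)
(p(32, 19) + N(35))*(-1526) = (9*32 + 12*35)*(-1526) = (288 + 420)*(-1526) = 708*(-1526) = -1080408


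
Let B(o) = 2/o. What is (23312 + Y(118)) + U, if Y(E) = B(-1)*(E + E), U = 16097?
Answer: 38937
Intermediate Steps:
Y(E) = -4*E (Y(E) = (2/(-1))*(E + E) = (2*(-1))*(2*E) = -4*E)
(23312 + Y(118)) + U = (23312 - 4*118) + 16097 = (23312 - 472) + 16097 = 22840 + 16097 = 38937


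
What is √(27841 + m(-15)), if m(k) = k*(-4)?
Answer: √27901 ≈ 167.04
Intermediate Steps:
m(k) = -4*k
√(27841 + m(-15)) = √(27841 - 4*(-15)) = √(27841 + 60) = √27901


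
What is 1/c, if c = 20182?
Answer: 1/20182 ≈ 4.9549e-5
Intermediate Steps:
1/c = 1/20182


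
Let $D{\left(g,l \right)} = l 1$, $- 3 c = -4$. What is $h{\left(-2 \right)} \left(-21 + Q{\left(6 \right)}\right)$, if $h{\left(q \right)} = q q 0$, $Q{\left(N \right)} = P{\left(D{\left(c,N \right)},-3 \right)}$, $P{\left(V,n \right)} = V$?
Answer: $0$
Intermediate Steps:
$c = \frac{4}{3}$ ($c = \left(- \frac{1}{3}\right) \left(-4\right) = \frac{4}{3} \approx 1.3333$)
$D{\left(g,l \right)} = l$
$Q{\left(N \right)} = N$
$h{\left(q \right)} = 0$ ($h{\left(q \right)} = q^{2} \cdot 0 = 0$)
$h{\left(-2 \right)} \left(-21 + Q{\left(6 \right)}\right) = 0 \left(-21 + 6\right) = 0 \left(-15\right) = 0$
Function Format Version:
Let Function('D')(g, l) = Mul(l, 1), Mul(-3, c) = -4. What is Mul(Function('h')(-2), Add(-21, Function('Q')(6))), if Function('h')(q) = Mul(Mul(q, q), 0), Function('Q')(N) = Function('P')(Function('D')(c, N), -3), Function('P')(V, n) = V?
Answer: 0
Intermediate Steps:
c = Rational(4, 3) (c = Mul(Rational(-1, 3), -4) = Rational(4, 3) ≈ 1.3333)
Function('D')(g, l) = l
Function('Q')(N) = N
Function('h')(q) = 0 (Function('h')(q) = Mul(Pow(q, 2), 0) = 0)
Mul(Function('h')(-2), Add(-21, Function('Q')(6))) = Mul(0, Add(-21, 6)) = Mul(0, -15) = 0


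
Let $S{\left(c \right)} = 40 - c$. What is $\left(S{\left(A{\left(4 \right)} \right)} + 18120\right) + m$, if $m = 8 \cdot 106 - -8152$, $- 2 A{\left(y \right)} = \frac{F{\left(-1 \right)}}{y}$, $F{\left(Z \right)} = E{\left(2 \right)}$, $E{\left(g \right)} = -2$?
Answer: $\frac{108639}{4} \approx 27160.0$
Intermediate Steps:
$F{\left(Z \right)} = -2$
$A{\left(y \right)} = \frac{1}{y}$ ($A{\left(y \right)} = - \frac{\left(-2\right) \frac{1}{y}}{2} = \frac{1}{y}$)
$m = 9000$ ($m = 848 + 8152 = 9000$)
$\left(S{\left(A{\left(4 \right)} \right)} + 18120\right) + m = \left(\left(40 - \frac{1}{4}\right) + 18120\right) + 9000 = \left(\frac{159}{4} + 18120\right) + 9000 = \frac{72639}{4} + 9000 = \frac{108639}{4}$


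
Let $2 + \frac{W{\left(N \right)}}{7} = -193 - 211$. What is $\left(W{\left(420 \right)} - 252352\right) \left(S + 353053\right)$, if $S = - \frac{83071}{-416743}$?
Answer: $- \frac{37547318304943300}{416743} \approx -9.0097 \cdot 10^{10}$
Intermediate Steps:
$S = \frac{83071}{416743}$ ($S = \left(-83071\right) \left(- \frac{1}{416743}\right) = \frac{83071}{416743} \approx 0.19933$)
$W{\left(N \right)} = -2842$ ($W{\left(N \right)} = -14 + 7 \left(-193 - 211\right) = -14 + 7 \left(-404\right) = -14 - 2828 = -2842$)
$\left(W{\left(420 \right)} - 252352\right) \left(S + 353053\right) = \left(-2842 - 252352\right) \left(\frac{83071}{416743} + 353053\right) = \left(-255194\right) \frac{147132449450}{416743} = - \frac{37547318304943300}{416743}$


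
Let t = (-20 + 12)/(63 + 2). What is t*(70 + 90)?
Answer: -256/13 ≈ -19.692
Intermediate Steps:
t = -8/65 ≈ -0.12308
t*(70 + 90) = -8*(70 + 90)/65 = -8/65*160 = -256/13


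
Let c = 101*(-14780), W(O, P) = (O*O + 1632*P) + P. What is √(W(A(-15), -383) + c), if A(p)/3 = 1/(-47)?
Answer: I*√4679145762/47 ≈ 1455.4*I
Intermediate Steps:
A(p) = -3/47 (A(p) = 3/(-47) = 3*(-1/47) = -3/47)
W(O, P) = O² + 1633*P (W(O, P) = (O² + 1632*P) + P = O² + 1633*P)
c = -1492780
√(W(A(-15), -383) + c) = √(((-3/47)² + 1633*(-383)) - 1492780) = √((9/2209 - 625439) - 1492780) = √(-1381594742/2209 - 1492780) = √(-4679145762/2209) = I*√4679145762/47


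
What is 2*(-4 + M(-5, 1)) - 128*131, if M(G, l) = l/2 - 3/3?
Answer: -16777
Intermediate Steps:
M(G, l) = -1 + l/2 (M(G, l) = l*(1/2) - 3*1/3 = l/2 - 1 = -1 + l/2)
2*(-4 + M(-5, 1)) - 128*131 = 2*(-4 + (-1 + (1/2)*1)) - 128*131 = 2*(-4 + (-1 + 1/2)) - 16768 = 2*(-4 - 1/2) - 16768 = 2*(-9/2) - 16768 = -9 - 16768 = -16777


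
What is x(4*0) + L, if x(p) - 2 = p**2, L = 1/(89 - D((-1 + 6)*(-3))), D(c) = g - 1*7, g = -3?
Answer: 199/99 ≈ 2.0101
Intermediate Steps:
D(c) = -10 (D(c) = -3 - 1*7 = -3 - 7 = -10)
L = 1/99 (L = 1/(89 - 1*(-10)) = 1/(89 + 10) = 1/99 ≈ 0.010101)
x(p) = 2 + p**2
x(4*0) + L = (2 + (4*0)**2) + 1/99 = (2 + 0**2) + 1/99 = (2 + 0) + 1/99 = 2 + 1/99 = 199/99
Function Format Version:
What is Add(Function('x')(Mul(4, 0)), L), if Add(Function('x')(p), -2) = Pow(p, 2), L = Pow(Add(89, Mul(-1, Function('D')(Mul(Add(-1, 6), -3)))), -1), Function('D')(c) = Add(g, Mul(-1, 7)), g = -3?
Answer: Rational(199, 99) ≈ 2.0101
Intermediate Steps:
Function('D')(c) = -10 (Function('D')(c) = Add(-3, Mul(-1, 7)) = Add(-3, -7) = -10)
L = Rational(1, 99) (L = Pow(Add(89, Mul(-1, -10)), -1) = Pow(Add(89, 10), -1) = Pow(99, -1) = Rational(1, 99) ≈ 0.010101)
Function('x')(p) = Add(2, Pow(p, 2))
Add(Function('x')(Mul(4, 0)), L) = Add(Add(2, Pow(Mul(4, 0), 2)), Rational(1, 99)) = Add(Add(2, Pow(0, 2)), Rational(1, 99)) = Add(Add(2, 0), Rational(1, 99)) = Add(2, Rational(1, 99)) = Rational(199, 99)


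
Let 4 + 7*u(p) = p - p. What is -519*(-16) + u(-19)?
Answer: 58124/7 ≈ 8303.4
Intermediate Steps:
u(p) = -4/7 (u(p) = -4/7 + (p - p)/7 = -4/7 + (⅐)*0 = -4/7 + 0 = -4/7)
-519*(-16) + u(-19) = -519*(-16) - 4/7 = -173*(-48) - 4/7 = 8304 - 4/7 = 58124/7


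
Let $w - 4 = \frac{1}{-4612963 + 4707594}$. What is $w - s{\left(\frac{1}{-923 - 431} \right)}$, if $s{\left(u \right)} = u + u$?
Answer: $\frac{256356056}{64065187} \approx 4.0015$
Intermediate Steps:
$s{\left(u \right)} = 2 u$
$w = \frac{378525}{94631}$ ($w = 4 + \frac{1}{-4612963 + 4707594} = 4 + \frac{1}{94631} = \frac{378525}{94631} \approx 4.0$)
$w - s{\left(\frac{1}{-923 - 431} \right)} = \frac{378525}{94631} - \frac{2}{-923 - 431} = \frac{378525}{94631} - \frac{2}{-1354} = \frac{378525}{94631} - 2 \left(- \frac{1}{1354}\right) = \frac{378525}{94631} - - \frac{1}{677} = \frac{378525}{94631} + \frac{1}{677} = \frac{256356056}{64065187}$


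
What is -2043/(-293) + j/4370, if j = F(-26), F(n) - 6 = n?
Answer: 892205/128041 ≈ 6.9681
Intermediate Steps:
F(n) = 6 + n
j = -20 (j = 6 - 26 = -20)
-2043/(-293) + j/4370 = -2043/(-293) - 20/4370 = -2043*(-1/293) - 20*1/4370 = 2043/293 - 2/437 = 892205/128041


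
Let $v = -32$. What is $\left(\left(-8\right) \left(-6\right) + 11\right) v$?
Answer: $-1888$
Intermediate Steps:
$\left(\left(-8\right) \left(-6\right) + 11\right) v = \left(\left(-8\right) \left(-6\right) + 11\right) \left(-32\right) = \left(48 + 11\right) \left(-32\right) = 59 \left(-32\right) = -1888$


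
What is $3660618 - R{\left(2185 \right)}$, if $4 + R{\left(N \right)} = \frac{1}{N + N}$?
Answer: $\frac{15996918139}{4370} \approx 3.6606 \cdot 10^{6}$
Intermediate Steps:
$R{\left(N \right)} = -4 + \frac{1}{2 N}$ ($R{\left(N \right)} = -4 + \frac{1}{N + N} = -4 + \frac{1}{2 N}$)
$3660618 - R{\left(2185 \right)} = 3660618 - \left(-4 + \frac{1}{2 \cdot 2185}\right) = 3660618 - \left(-4 + \frac{1}{2} \cdot \frac{1}{2185}\right) = 3660618 - \left(-4 + \frac{1}{4370}\right) = 3660618 - - \frac{17479}{4370} = 3660618 + \frac{17479}{4370} = \frac{15996918139}{4370}$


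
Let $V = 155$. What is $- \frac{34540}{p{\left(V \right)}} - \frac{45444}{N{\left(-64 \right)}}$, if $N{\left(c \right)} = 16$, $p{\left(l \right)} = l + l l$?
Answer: $- \frac{13742357}{4836} \approx -2841.7$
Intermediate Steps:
$p{\left(l \right)} = l + l^{2}$
$- \frac{34540}{p{\left(V \right)}} - \frac{45444}{N{\left(-64 \right)}} = - \frac{34540}{155 \left(1 + 155\right)} - \frac{45444}{16} = - \frac{34540}{155 \cdot 156} - \frac{11361}{4} = - \frac{34540}{24180} - \frac{11361}{4} = \left(-34540\right) \frac{1}{24180} - \frac{11361}{4} = - \frac{1727}{1209} - \frac{11361}{4} = - \frac{13742357}{4836}$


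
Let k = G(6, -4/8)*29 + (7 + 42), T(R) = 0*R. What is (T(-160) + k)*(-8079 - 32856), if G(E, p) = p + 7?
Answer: -19444125/2 ≈ -9.7221e+6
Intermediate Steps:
T(R) = 0
G(E, p) = 7 + p
k = 475/2 (k = (7 - 4/8)*29 + (7 + 42) = (7 - 4*⅛)*29 + 49 = (7 - ½)*29 + 49 = (13/2)*29 + 49 = 377/2 + 49 = 475/2 ≈ 237.50)
(T(-160) + k)*(-8079 - 32856) = (0 + 475/2)*(-8079 - 32856) = (475/2)*(-40935) = -19444125/2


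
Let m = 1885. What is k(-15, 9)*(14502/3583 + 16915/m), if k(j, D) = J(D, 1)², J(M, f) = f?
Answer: 17588543/1350791 ≈ 13.021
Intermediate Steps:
k(j, D) = 1 (k(j, D) = 1² = 1)
k(-15, 9)*(14502/3583 + 16915/m) = 1*(14502/3583 + 16915/1885) = 1*(14502*(1/3583) + 16915*(1/1885)) = 1*(14502/3583 + 3383/377) = 1*(17588543/1350791) = 17588543/1350791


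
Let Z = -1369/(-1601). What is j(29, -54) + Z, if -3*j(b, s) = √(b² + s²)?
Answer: 1369/1601 - 17*√13/3 ≈ -19.576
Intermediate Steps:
j(b, s) = -√(b² + s²)/3
Z = 1369/1601 (Z = -1369*(-1/1601) = 1369/1601 ≈ 0.85509)
j(29, -54) + Z = -√(29² + (-54)²)/3 + 1369/1601 = -√(841 + 2916)/3 + 1369/1601 = -17*√13/3 + 1369/1601 = 1369/1601 - 17*√13/3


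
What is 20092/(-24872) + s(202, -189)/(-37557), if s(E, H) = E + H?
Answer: -14517665/17963802 ≈ -0.80816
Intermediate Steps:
20092/(-24872) + s(202, -189)/(-37557) = 20092/(-24872) + (202 - 189)/(-37557) = 20092*(-1/24872) + 13*(-1/37557) = -5023/6218 - 1/2889 = -14517665/17963802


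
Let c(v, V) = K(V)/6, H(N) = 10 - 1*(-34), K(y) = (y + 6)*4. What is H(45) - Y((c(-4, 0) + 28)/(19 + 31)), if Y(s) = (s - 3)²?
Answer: 24019/625 ≈ 38.430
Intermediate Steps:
K(y) = 24 + 4*y (K(y) = (6 + y)*4 = 24 + 4*y)
H(N) = 44 (H(N) = 10 + 34 = 44)
c(v, V) = 4 + 2*V/3 (c(v, V) = (24 + 4*V)/6 = (24 + 4*V)*(⅙) = 4 + 2*V/3)
Y(s) = (-3 + s)²
H(45) - Y((c(-4, 0) + 28)/(19 + 31)) = 44 - (-3 + ((4 + (⅔)*0) + 28)/(19 + 31))² = 44 - (-3 + ((4 + 0) + 28)/50)² = 44 - (-3 + (4 + 28)*(1/50))² = 44 - (-3 + 32*(1/50))² = 44 - (-3 + 16/25)² = 44 - (-59/25)² = 44 - 1*3481/625 = 44 - 3481/625 = 24019/625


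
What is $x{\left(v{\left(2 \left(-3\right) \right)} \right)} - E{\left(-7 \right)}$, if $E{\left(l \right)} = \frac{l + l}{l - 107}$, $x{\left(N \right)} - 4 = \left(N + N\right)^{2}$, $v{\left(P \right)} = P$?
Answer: $\frac{8429}{57} \approx 147.88$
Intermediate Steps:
$x{\left(N \right)} = 4 + 4 N^{2}$ ($x{\left(N \right)} = 4 + \left(N + N\right)^{2} = 4 + \left(2 N\right)^{2} = 4 + 4 N^{2}$)
$E{\left(l \right)} = \frac{2 l}{-107 + l}$
$x{\left(v{\left(2 \left(-3\right) \right)} \right)} - E{\left(-7 \right)} = \left(4 + 4 \left(2 \left(-3\right)\right)^{2}\right) - 2 \left(-7\right) \frac{1}{-107 - 7} = \left(4 + 4 \left(-6\right)^{2}\right) - 2 \left(-7\right) \frac{1}{-114} = \left(4 + 4 \cdot 36\right) - 2 \left(-7\right) \left(- \frac{1}{114}\right) = \left(4 + 144\right) - \frac{7}{57} = 148 - \frac{7}{57} = \frac{8429}{57}$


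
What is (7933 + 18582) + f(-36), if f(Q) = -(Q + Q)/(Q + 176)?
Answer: 928043/35 ≈ 26516.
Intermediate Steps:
f(Q) = -2*Q/(176 + Q)
(7933 + 18582) + f(-36) = (7933 + 18582) - 2*(-36)/(176 - 36) = 26515 - 2*(-36)/140 = 26515 - 2*(-36)*1/140 = 26515 + 18/35 = 928043/35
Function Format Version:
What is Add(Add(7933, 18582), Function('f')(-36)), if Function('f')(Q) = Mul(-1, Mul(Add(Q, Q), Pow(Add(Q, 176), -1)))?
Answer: Rational(928043, 35) ≈ 26516.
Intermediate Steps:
Function('f')(Q) = Mul(-2, Q, Pow(Add(176, Q), -1)) (Function('f')(Q) = Mul(-1, Mul(Mul(2, Q), Pow(Add(176, Q), -1))) = Mul(-1, Mul(2, Q, Pow(Add(176, Q), -1))) = Mul(-2, Q, Pow(Add(176, Q), -1)))
Add(Add(7933, 18582), Function('f')(-36)) = Add(Add(7933, 18582), Mul(-2, -36, Pow(Add(176, -36), -1))) = Add(26515, Mul(-2, -36, Pow(140, -1))) = Add(26515, Mul(-2, -36, Rational(1, 140))) = Add(26515, Rational(18, 35)) = Rational(928043, 35)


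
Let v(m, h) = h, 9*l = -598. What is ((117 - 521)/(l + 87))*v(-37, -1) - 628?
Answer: -112544/185 ≈ -608.35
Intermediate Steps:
l = -598/9 (l = (⅑)*(-598) = -598/9 ≈ -66.444)
((117 - 521)/(l + 87))*v(-37, -1) - 628 = ((117 - 521)/(-598/9 + 87))*(-1) - 628 = -404/185/9*(-1) - 628 = -404*9/185*(-1) - 628 = -3636/185*(-1) - 628 = 3636/185 - 628 = -112544/185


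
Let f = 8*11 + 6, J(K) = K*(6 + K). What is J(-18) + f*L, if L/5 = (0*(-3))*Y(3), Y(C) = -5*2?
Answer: 216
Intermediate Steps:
Y(C) = -10
L = 0 (L = 5*((0*(-3))*(-10)) = 5*(0*(-10)) = 5*0 = 0)
f = 94 (f = 88 + 6 = 94)
J(-18) + f*L = -18*(6 - 18) + 94*0 = -18*(-12) + 0 = 216 + 0 = 216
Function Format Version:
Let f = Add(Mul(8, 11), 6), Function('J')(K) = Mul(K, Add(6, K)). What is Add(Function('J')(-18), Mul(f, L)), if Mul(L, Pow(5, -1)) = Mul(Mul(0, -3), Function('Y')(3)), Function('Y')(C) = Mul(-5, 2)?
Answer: 216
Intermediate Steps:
Function('Y')(C) = -10
L = 0 (L = Mul(5, Mul(Mul(0, -3), -10)) = Mul(5, Mul(0, -10)) = Mul(5, 0) = 0)
f = 94 (f = Add(88, 6) = 94)
Add(Function('J')(-18), Mul(f, L)) = Add(Mul(-18, Add(6, -18)), Mul(94, 0)) = Add(Mul(-18, -12), 0) = Add(216, 0) = 216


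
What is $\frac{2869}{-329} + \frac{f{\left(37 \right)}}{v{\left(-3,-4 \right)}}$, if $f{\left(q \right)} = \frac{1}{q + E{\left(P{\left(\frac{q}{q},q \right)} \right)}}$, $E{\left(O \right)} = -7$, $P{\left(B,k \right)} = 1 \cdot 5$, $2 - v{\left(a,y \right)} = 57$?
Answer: $- \frac{4734179}{542850} \approx -8.721$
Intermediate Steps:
$v{\left(a,y \right)} = -55$ ($v{\left(a,y \right)} = 2 - 57 = -55$)
$P{\left(B,k \right)} = 5$
$f{\left(q \right)} = \frac{1}{-7 + q}$ ($f{\left(q \right)} = \frac{1}{q - 7} = \frac{1}{-7 + q}$)
$\frac{2869}{-329} + \frac{f{\left(37 \right)}}{v{\left(-3,-4 \right)}} = \frac{2869}{-329} + \frac{1}{\left(-7 + 37\right) \left(-55\right)} = 2869 \left(- \frac{1}{329}\right) + \frac{1}{30} \left(- \frac{1}{55}\right) = - \frac{2869}{329} + \frac{1}{30} \left(- \frac{1}{55}\right) = - \frac{2869}{329} - \frac{1}{1650} = - \frac{4734179}{542850}$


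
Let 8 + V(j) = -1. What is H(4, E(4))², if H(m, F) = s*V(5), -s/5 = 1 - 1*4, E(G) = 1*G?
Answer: 18225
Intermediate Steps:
E(G) = G
V(j) = -9 (V(j) = -8 - 1 = -9)
s = 15 (s = -5*(1 - 1*4) = -5*(1 - 4) = -5*(-3) = 15)
H(m, F) = -135 (H(m, F) = 15*(-9) = -135)
H(4, E(4))² = (-135)² = 18225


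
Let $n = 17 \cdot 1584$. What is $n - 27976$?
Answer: $-1048$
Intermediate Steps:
$n = 26928$
$n - 27976 = 26928 - 27976 = -1048$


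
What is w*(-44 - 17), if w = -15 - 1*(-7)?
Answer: 488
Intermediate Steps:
w = -8 (w = -15 + 7 = -8)
w*(-44 - 17) = -8*(-44 - 17) = -8*(-61) = 488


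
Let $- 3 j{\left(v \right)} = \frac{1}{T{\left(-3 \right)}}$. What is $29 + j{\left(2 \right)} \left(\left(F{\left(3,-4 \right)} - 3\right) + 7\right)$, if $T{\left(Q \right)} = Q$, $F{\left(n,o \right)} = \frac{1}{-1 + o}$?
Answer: $\frac{1324}{45} \approx 29.422$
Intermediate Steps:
$j{\left(v \right)} = \frac{1}{9}$ ($j{\left(v \right)} = - \frac{1}{3 \left(-3\right)} = \left(- \frac{1}{3}\right) \left(- \frac{1}{3}\right) = \frac{1}{9}$)
$29 + j{\left(2 \right)} \left(\left(F{\left(3,-4 \right)} - 3\right) + 7\right) = 29 + \frac{\left(\frac{1}{-1 - 4} - 3\right) + 7}{9} = 29 + \frac{\left(\frac{1}{-5} - 3\right) + 7}{9} = 29 + \frac{\left(- \frac{1}{5} - 3\right) + 7}{9} = 29 + \frac{- \frac{16}{5} + 7}{9} = 29 + \frac{1}{9} \cdot \frac{19}{5} = 29 + \frac{19}{45} = \frac{1324}{45}$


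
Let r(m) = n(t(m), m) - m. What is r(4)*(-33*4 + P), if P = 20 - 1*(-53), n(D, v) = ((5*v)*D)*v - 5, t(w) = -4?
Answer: 19411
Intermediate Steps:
n(D, v) = -5 + 5*D*v**2 (n(D, v) = (5*D*v)*v - 5 = 5*D*v**2 - 5 = -5 + 5*D*v**2)
P = 73 (P = 20 + 53 = 73)
r(m) = -5 - m - 20*m**2 (r(m) = (-5 + 5*(-4)*m**2) - m = (-5 - 20*m**2) - m = -5 - m - 20*m**2)
r(4)*(-33*4 + P) = (-5 - 1*4 - 20*4**2)*(-33*4 + 73) = (-5 - 4 - 20*16)*(-132 + 73) = (-5 - 4 - 320)*(-59) = -329*(-59) = 19411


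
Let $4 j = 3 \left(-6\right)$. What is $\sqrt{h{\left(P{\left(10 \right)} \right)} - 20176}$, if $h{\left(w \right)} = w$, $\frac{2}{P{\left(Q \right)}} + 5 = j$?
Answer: $\frac{2 i \sqrt{1820903}}{19} \approx 142.04 i$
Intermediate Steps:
$j = - \frac{9}{2}$ ($j = \frac{3 \left(-6\right)}{4} = \frac{1}{4} \left(-18\right) = - \frac{9}{2} \approx -4.5$)
$P{\left(Q \right)} = - \frac{4}{19}$ ($P{\left(Q \right)} = \frac{2}{-5 - \frac{9}{2}} = \frac{2}{- \frac{19}{2}} = 2 \left(- \frac{2}{19}\right) = - \frac{4}{19}$)
$\sqrt{h{\left(P{\left(10 \right)} \right)} - 20176} = \sqrt{- \frac{4}{19} - 20176} = \sqrt{- \frac{383348}{19}} = \frac{2 i \sqrt{1820903}}{19}$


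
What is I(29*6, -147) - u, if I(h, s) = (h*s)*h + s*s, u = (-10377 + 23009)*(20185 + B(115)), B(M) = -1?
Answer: -259393251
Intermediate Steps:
u = 254964288 (u = (-10377 + 23009)*(20185 - 1) = 12632*20184 = 254964288)
I(h, s) = s² + s*h² (I(h, s) = s*h² + s² = s² + s*h²)
I(29*6, -147) - u = -147*(-147 + (29*6)²) - 1*254964288 = -147*(-147 + 174²) - 254964288 = -147*(-147 + 30276) - 254964288 = -147*30129 - 254964288 = -4428963 - 254964288 = -259393251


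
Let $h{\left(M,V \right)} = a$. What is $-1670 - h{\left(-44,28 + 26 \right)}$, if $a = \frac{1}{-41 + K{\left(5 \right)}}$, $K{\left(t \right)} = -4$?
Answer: $- \frac{75149}{45} \approx -1670.0$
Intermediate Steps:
$a = - \frac{1}{45}$ ($a = \frac{1}{-41 - 4} = \frac{1}{-45} = - \frac{1}{45} \approx -0.022222$)
$h{\left(M,V \right)} = - \frac{1}{45}$
$-1670 - h{\left(-44,28 + 26 \right)} = -1670 - - \frac{1}{45} = -1670 + \frac{1}{45} = - \frac{75149}{45}$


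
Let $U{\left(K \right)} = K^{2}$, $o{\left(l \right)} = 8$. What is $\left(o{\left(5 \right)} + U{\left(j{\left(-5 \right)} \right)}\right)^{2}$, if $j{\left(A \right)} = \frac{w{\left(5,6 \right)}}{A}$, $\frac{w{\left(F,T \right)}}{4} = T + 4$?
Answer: $5184$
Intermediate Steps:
$w{\left(F,T \right)} = 16 + 4 T$ ($w{\left(F,T \right)} = 4 \left(T + 4\right) = 4 \left(4 + T\right) = 16 + 4 T$)
$j{\left(A \right)} = \frac{40}{A}$ ($j{\left(A \right)} = \frac{16 + 4 \cdot 6}{A} = \frac{16 + 24}{A} = \frac{40}{A}$)
$\left(o{\left(5 \right)} + U{\left(j{\left(-5 \right)} \right)}\right)^{2} = \left(8 + \left(\frac{40}{-5}\right)^{2}\right)^{2} = \left(8 + \left(40 \left(- \frac{1}{5}\right)\right)^{2}\right)^{2} = \left(8 + \left(-8\right)^{2}\right)^{2} = \left(8 + 64\right)^{2} = 72^{2} = 5184$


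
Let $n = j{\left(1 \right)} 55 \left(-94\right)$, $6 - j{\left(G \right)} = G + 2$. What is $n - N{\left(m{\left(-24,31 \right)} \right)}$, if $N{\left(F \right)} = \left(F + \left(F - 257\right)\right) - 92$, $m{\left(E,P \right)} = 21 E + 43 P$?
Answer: $-16819$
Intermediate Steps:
$j{\left(G \right)} = 4 - G$ ($j{\left(G \right)} = 6 - \left(G + 2\right) = 6 - \left(2 + G\right) = 4 - G$)
$N{\left(F \right)} = -349 + 2 F$ ($N{\left(F \right)} = \left(F + \left(F - 257\right)\right) - 92 = \left(F + \left(-257 + F\right)\right) - 92 = \left(-257 + 2 F\right) - 92 = -349 + 2 F$)
$n = -15510$ ($n = \left(4 - 1\right) 55 \left(-94\right) = 3 \cdot 55 \left(-94\right) = 165 \left(-94\right) = -15510$)
$n - N{\left(m{\left(-24,31 \right)} \right)} = -15510 - \left(-349 + 2 \left(21 \left(-24\right) + 43 \cdot 31\right)\right) = -15510 - \left(-349 + 2 \left(-504 + 1333\right)\right) = -15510 - \left(-349 + 2 \cdot 829\right) = -15510 - \left(-349 + 1658\right) = -15510 - 1309 = -16819$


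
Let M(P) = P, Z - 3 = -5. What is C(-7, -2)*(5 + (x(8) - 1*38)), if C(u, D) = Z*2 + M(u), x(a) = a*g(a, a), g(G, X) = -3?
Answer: 627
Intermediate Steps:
Z = -2 (Z = 3 - 5 = -2)
x(a) = -3*a (x(a) = a*(-3) = -3*a)
C(u, D) = -4 + u (C(u, D) = -2*2 + u = -4 + u)
C(-7, -2)*(5 + (x(8) - 1*38)) = (-4 - 7)*(5 + (-3*8 - 1*38)) = -11*(5 + (-24 - 38)) = -11*(5 - 62) = -11*(-57) = 627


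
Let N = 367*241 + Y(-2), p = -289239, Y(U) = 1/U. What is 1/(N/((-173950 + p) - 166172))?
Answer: -1258722/176893 ≈ -7.1157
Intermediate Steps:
N = 176893/2 (N = 367*241 + 1/(-2) = 88447 - 1/2 = 176893/2 ≈ 88447.)
1/(N/((-173950 + p) - 166172)) = 1/(176893/(2*((-173950 - 289239) - 166172))) = 1/(176893/(2*(-463189 - 166172))) = 1/((176893/2)/(-629361)) = 1/((176893/2)*(-1/629361)) = 1/(-176893/1258722) = -1258722/176893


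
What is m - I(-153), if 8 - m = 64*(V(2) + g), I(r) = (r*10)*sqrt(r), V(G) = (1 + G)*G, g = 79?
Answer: -5432 + 4590*I*sqrt(17) ≈ -5432.0 + 18925.0*I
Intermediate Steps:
V(G) = G*(1 + G)
I(r) = 10*r**(3/2) (I(r) = (10*r)*sqrt(r) = 10*r**(3/2))
m = -5432 (m = 8 - 64*(2*(1 + 2) + 79) = 8 - 64*(2*3 + 79) = 8 - 64*(6 + 79) = 8 - 64*85 = 8 - 1*5440 = 8 - 5440 = -5432)
m - I(-153) = -5432 - 10*(-153)**(3/2) = -5432 - 10*(-459*I*sqrt(17)) = -5432 - (-4590)*I*sqrt(17) = -5432 + 4590*I*sqrt(17)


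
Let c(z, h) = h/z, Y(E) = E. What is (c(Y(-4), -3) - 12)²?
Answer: 2025/16 ≈ 126.56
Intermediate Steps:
(c(Y(-4), -3) - 12)² = (-3/(-4) - 12)² = (-3*(-¼) - 12)² = (¾ - 12)² = (-45/4)² = 2025/16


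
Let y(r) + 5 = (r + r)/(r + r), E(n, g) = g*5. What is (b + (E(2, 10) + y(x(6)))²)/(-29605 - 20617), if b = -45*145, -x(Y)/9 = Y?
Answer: 4409/50222 ≈ 0.087790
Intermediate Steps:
E(n, g) = 5*g
x(Y) = -9*Y
b = -6525
y(r) = -4 (y(r) = -5 + (r + r)/(r + r) = -5 + (2*r)/((2*r)) = -5 + (2*r)*(1/(2*r)) = -5 + 1 = -4)
(b + (E(2, 10) + y(x(6)))²)/(-29605 - 20617) = (-6525 + (5*10 - 4)²)/(-29605 - 20617) = (-6525 + (50 - 4)²)/(-50222) = (-6525 + 46²)*(-1/50222) = (-6525 + 2116)*(-1/50222) = -4409*(-1/50222) = 4409/50222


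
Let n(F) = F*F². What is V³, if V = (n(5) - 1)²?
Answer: 3635215077376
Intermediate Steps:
n(F) = F³
V = 15376 (V = (5³ - 1)² = (125 - 1)² = 124² = 15376)
V³ = 15376³ = 3635215077376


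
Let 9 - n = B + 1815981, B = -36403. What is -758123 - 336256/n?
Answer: -1349131852731/1779569 ≈ -7.5812e+5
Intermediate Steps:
n = -1779569 (n = 9 - (-36403 + 1815981) = 9 - 1*1779578 = 9 - 1779578 = -1779569)
-758123 - 336256/n = -758123 - 336256/(-1779569) = -758123 - 336256*(-1/1779569) = -758123 + 336256/1779569 = -1349131852731/1779569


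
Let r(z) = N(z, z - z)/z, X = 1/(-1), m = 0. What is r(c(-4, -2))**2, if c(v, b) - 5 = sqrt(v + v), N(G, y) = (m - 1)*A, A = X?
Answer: (5 + 2*I*sqrt(2))**(-2) ≈ 0.015611 - 0.025973*I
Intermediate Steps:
X = -1
A = -1
N(G, y) = 1 (N(G, y) = (0 - 1)*(-1) = -1*(-1) = 1)
c(v, b) = 5 + sqrt(2)*sqrt(v) (c(v, b) = 5 + sqrt(v + v) = 5 + sqrt(2*v) = 5 + sqrt(2)*sqrt(v))
r(z) = 1/z
r(c(-4, -2))**2 = (1/(5 + sqrt(2)*sqrt(-4)))**2 = (1/(5 + sqrt(2)*(2*I)))**2 = (1/(5 + 2*I*sqrt(2)))**2 = (5 + 2*I*sqrt(2))**(-2)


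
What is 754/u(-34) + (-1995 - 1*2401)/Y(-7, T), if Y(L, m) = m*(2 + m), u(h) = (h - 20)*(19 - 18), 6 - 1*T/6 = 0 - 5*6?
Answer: -55157/3924 ≈ -14.056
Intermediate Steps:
T = 216 (T = 36 - 6*(0 - 5*6) = 36 - 6*(0 - 30) = 36 - 6*(-30) = 36 + 180 = 216)
u(h) = -20 + h (u(h) = (-20 + h)*1 = -20 + h)
754/u(-34) + (-1995 - 1*2401)/Y(-7, T) = 754/(-20 - 34) + (-1995 - 1*2401)/((216*(2 + 216))) = 754/(-54) + (-1995 - 2401)/((216*218)) = 754*(-1/54) - 4396/47088 = -377/27 - 4396*1/47088 = -377/27 - 1099/11772 = -55157/3924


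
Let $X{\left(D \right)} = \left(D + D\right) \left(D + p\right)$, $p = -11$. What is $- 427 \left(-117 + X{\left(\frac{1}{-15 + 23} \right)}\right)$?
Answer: $\frac{1635837}{32} \approx 51120.0$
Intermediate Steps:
$X{\left(D \right)} = 2 D \left(-11 + D\right)$ ($X{\left(D \right)} = \left(D + D\right) \left(D - 11\right) = 2 D \left(-11 + D\right)$)
$- 427 \left(-117 + X{\left(\frac{1}{-15 + 23} \right)}\right) = - 427 \left(-117 + \frac{2 \left(-11 + \frac{1}{-15 + 23}\right)}{-15 + 23}\right) = - 427 \left(-117 + \frac{2 \left(-11 + \frac{1}{8}\right)}{8}\right) = - 427 \left(-117 + 2 \cdot \frac{1}{8} \left(-11 + \frac{1}{8}\right)\right) = - 427 \left(-117 + 2 \cdot \frac{1}{8} \left(- \frac{87}{8}\right)\right) = - 427 \left(-117 - \frac{87}{32}\right) = \left(-427\right) \left(- \frac{3831}{32}\right) = \frac{1635837}{32}$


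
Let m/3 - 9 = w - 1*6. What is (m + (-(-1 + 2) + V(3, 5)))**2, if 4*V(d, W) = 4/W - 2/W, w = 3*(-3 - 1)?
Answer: 77841/100 ≈ 778.41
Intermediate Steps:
w = -12 (w = 3*(-4) = -12)
V(d, W) = 1/(2*W) (V(d, W) = (4/W - 2/W)/4 = (2/W)/4 = 1/(2*W))
m = -27 (m = 27 + 3*(-12 - 1*6) = 27 + 3*(-12 - 6) = 27 + 3*(-18) = 27 - 54 = -27)
(m + (-(-1 + 2) + V(3, 5)))**2 = (-27 + (-(-1 + 2) + (1/2)/5))**2 = (-27 + (-1*1 + (1/2)*(1/5)))**2 = (-27 + (-1 + 1/10))**2 = (-27 - 9/10)**2 = (-279/10)**2 = 77841/100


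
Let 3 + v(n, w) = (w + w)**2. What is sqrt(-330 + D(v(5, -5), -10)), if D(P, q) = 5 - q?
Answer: 3*I*sqrt(35) ≈ 17.748*I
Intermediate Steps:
v(n, w) = -3 + 4*w**2 (v(n, w) = -3 + (w + w)**2 = -3 + (2*w)**2 = -3 + 4*w**2)
sqrt(-330 + D(v(5, -5), -10)) = sqrt(-330 + (5 - 1*(-10))) = sqrt(-330 + (5 + 10)) = sqrt(-330 + 15) = sqrt(-315) = 3*I*sqrt(35)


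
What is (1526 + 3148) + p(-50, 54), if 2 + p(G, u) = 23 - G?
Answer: 4745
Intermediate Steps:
p(G, u) = 21 - G (p(G, u) = -2 + (23 - G) = 21 - G)
(1526 + 3148) + p(-50, 54) = (1526 + 3148) + (21 - 1*(-50)) = 4674 + (21 + 50) = 4674 + 71 = 4745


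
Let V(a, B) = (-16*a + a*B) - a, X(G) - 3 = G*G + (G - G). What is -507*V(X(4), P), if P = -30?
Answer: 452751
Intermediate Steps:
X(G) = 3 + G**2 (X(G) = 3 + (G*G + (G - G)) = 3 + (G**2 + 0) = 3 + G**2)
V(a, B) = -17*a + B*a (V(a, B) = (-16*a + B*a) - a = -17*a + B*a)
-507*V(X(4), P) = -507*(3 + 4**2)*(-17 - 30) = -507*(3 + 16)*(-47) = -9633*(-47) = -507*(-893) = 452751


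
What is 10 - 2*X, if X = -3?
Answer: 16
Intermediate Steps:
10 - 2*X = 10 - 2*(-3) = 10 + 6 = 16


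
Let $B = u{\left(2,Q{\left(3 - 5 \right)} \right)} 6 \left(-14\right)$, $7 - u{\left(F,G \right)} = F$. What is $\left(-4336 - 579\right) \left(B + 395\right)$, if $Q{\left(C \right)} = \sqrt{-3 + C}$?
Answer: $122875$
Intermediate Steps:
$u{\left(F,G \right)} = 7 - F$
$B = -420$ ($B = \left(7 - 2\right) 6 \left(-14\right) = 5 \cdot 6 \left(-14\right) = 30 \left(-14\right) = -420$)
$\left(-4336 - 579\right) \left(B + 395\right) = \left(-4336 - 579\right) \left(-420 + 395\right) = \left(-4915\right) \left(-25\right) = 122875$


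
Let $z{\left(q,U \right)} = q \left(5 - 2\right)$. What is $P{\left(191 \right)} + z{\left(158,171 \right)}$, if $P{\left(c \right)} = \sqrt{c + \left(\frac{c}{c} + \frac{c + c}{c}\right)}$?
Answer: $474 + \sqrt{194} \approx 487.93$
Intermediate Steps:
$P{\left(c \right)} = \sqrt{3 + c}$ ($P{\left(c \right)} = \sqrt{c + \left(1 + \frac{2 c}{c}\right)} = \sqrt{c + \left(1 + 2\right)} = \sqrt{c + 3} = \sqrt{3 + c}$)
$z{\left(q,U \right)} = 3 q$ ($z{\left(q,U \right)} = q 3 = 3 q$)
$P{\left(191 \right)} + z{\left(158,171 \right)} = \sqrt{3 + 191} + 3 \cdot 158 = \sqrt{194} + 474 = 474 + \sqrt{194}$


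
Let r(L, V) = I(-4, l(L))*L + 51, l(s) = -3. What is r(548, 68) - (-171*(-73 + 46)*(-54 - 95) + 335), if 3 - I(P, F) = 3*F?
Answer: 694225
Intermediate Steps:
I(P, F) = 3 - 3*F
r(L, V) = 51 + 12*L (r(L, V) = (3 - 3*(-3))*L + 51 = (3 + 9)*L + 51 = 12*L + 51 = 51 + 12*L)
r(548, 68) - (-171*(-73 + 46)*(-54 - 95) + 335) = (51 + 12*548) - (-171*(-73 + 46)*(-54 - 95) + 335) = (51 + 6576) - (-(-4617)*(-149) + 335) = 6627 - (-171*4023 + 335) = 6627 - (-687933 + 335) = 6627 - 1*(-687598) = 6627 + 687598 = 694225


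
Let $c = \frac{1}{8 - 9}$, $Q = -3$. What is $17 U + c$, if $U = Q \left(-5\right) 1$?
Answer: $254$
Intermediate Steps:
$c = -1$ ($c = \frac{1}{-1} = -1$)
$U = 15$ ($U = \left(-3\right) \left(-5\right) 1 = 15 \cdot 1 = 15$)
$17 U + c = 17 \cdot 15 - 1 = 255 - 1 = 254$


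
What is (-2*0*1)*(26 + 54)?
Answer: 0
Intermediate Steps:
(-2*0*1)*(26 + 54) = (0*1)*80 = 0*80 = 0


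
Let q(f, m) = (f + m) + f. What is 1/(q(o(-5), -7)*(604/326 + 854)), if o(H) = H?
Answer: -163/2371568 ≈ -6.8731e-5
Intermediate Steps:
q(f, m) = m + 2*f
1/(q(o(-5), -7)*(604/326 + 854)) = 1/((-7 + 2*(-5))*(604/326 + 854)) = 1/((-7 - 10)*(604*(1/326) + 854)) = 1/(-17*(302/163 + 854)) = 1/(-17*139504/163) = 1/(-2371568/163) = -163/2371568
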